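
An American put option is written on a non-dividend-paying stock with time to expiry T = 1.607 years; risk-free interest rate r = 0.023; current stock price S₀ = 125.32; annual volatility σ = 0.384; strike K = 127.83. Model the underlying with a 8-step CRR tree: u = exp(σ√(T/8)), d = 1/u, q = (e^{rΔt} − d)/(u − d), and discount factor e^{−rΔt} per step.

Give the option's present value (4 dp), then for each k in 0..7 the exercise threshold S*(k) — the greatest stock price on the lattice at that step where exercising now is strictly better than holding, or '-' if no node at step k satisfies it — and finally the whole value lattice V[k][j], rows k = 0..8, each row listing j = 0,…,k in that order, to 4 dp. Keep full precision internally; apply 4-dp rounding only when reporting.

price = 23.1458
boundary = - - - - 62.9568 74.7803 88.8243 105.5057
tree:
23.1458
31.5526 13.9114
41.6728 20.4725 6.6634
53.0696 29.2553 10.7885 2.0861
64.8732 40.3065 17.1046 3.7856 0.1937
74.8272 53.0497 26.3602 6.8554 0.3676 0.0000
83.2075 64.8732 39.0057 12.3865 0.6973 0.0000 0.0000
90.2627 74.8272 53.0497 22.3243 1.3230 0.0000 0.0000 0.0000
96.2025 83.2075 64.8732 39.0057 2.5100 0.0000 0.0000 0.0000 0.0000

Δt=0.20087  u=1.18780  d=0.84189  q=0.47047  discount=0.99539
step 8 (expiry): payoffs max(K−S,0) = 96.2025 83.2075 64.8732 39.0057 2.5100 0.0000 0.0000 0.0000 0.0000
step 7: (k=7,j=0): S=37.5673, (K−S)⁺=90.2627, hold=89.6735 ⇒ V=90.2627 exercise | (k=7,j=1): S=53.0028, (K−S)⁺=74.8272, hold=74.2380 ⇒ V=74.8272 exercise | (k=7,j=2): S=74.7803, (K−S)⁺=53.0497, hold=52.4605 ⇒ V=53.0497 exercise | (k=7,j=3): S=105.5057, (K−S)⁺=22.3243, hold=21.7350 ⇒ V=22.3243 exercise | (k=7,j=4): S=148.8555, (K−S)⁺=0.0000, hold=1.3230 ⇒ V=1.3230 continue | (k=7,j=5): S=210.0165, (K−S)⁺=0.0000, hold=0.0000 ⇒ V=0.0000 continue | (k=7,j=6): S=296.3072, (K−S)⁺=0.0000, hold=0.0000 ⇒ V=0.0000 continue | (k=7,j=7): S=418.0526, (K−S)⁺=0.0000, hold=0.0000 ⇒ V=0.0000 continue  boundary S*=105.5057
step 6: (k=6,j=0): S=44.6225, (K−S)⁺=83.2075, hold=82.6182 ⇒ V=83.2075 exercise | (k=6,j=1): S=62.9568, (K−S)⁺=64.8732, hold=64.2839 ⇒ V=64.8732 exercise | (k=6,j=2): S=88.8243, (K−S)⁺=39.0057, hold=38.4165 ⇒ V=39.0057 exercise | (k=6,j=3): S=125.3200, (K−S)⁺=2.5100, hold=12.3865 ⇒ V=12.3865 continue | (k=6,j=4): S=176.8109, (K−S)⁺=0.0000, hold=0.6973 ⇒ V=0.6973 continue | (k=6,j=5): S=249.4582, (K−S)⁺=0.0000, hold=0.0000 ⇒ V=0.0000 continue | (k=6,j=6): S=351.9546, (K−S)⁺=0.0000, hold=0.0000 ⇒ V=0.0000 continue  boundary S*=88.8243
step 5: (k=5,j=0): S=53.0028, (K−S)⁺=74.8272, hold=74.2380 ⇒ V=74.8272 exercise | (k=5,j=1): S=74.7803, (K−S)⁺=53.0497, hold=52.4605 ⇒ V=53.0497 exercise | (k=5,j=2): S=105.5057, (K−S)⁺=22.3243, hold=26.3602 ⇒ V=26.3602 continue | (k=5,j=3): S=148.8555, (K−S)⁺=0.0000, hold=6.8554 ⇒ V=6.8554 continue | (k=5,j=4): S=210.0165, (K−S)⁺=0.0000, hold=0.3676 ⇒ V=0.3676 continue | (k=5,j=5): S=296.3072, (K−S)⁺=0.0000, hold=0.0000 ⇒ V=0.0000 continue  boundary S*=74.7803
step 4: (k=4,j=0): S=62.9568, (K−S)⁺=64.8732, hold=64.2839 ⇒ V=64.8732 exercise | (k=4,j=1): S=88.8243, (K−S)⁺=39.0057, hold=40.3065 ⇒ V=40.3065 continue | (k=4,j=2): S=125.3200, (K−S)⁺=2.5100, hold=17.1046 ⇒ V=17.1046 continue | (k=4,j=3): S=176.8109, (K−S)⁺=0.0000, hold=3.7856 ⇒ V=3.7856 continue | (k=4,j=4): S=249.4582, (K−S)⁺=0.0000, hold=0.1937 ⇒ V=0.1937 continue  boundary S*=62.9568
step 3: (k=3,j=0): S=74.7803, (K−S)⁺=53.0497, hold=53.0696 ⇒ V=53.0696 continue | (k=3,j=1): S=105.5057, (K−S)⁺=22.3243, hold=29.2553 ⇒ V=29.2553 continue | (k=3,j=2): S=148.8555, (K−S)⁺=0.0000, hold=10.7885 ⇒ V=10.7885 continue | (k=3,j=3): S=210.0165, (K−S)⁺=0.0000, hold=2.0861 ⇒ V=2.0861 continue  boundary S*=-
step 2: (k=2,j=0): S=88.8243, (K−S)⁺=39.0057, hold=41.6728 ⇒ V=41.6728 continue | (k=2,j=1): S=125.3200, (K−S)⁺=2.5100, hold=20.4725 ⇒ V=20.4725 continue | (k=2,j=2): S=176.8109, (K−S)⁺=0.0000, hold=6.6634 ⇒ V=6.6634 continue  boundary S*=-
step 1: (k=1,j=0): S=105.5057, (K−S)⁺=22.3243, hold=31.5526 ⇒ V=31.5526 continue | (k=1,j=1): S=148.8555, (K−S)⁺=0.0000, hold=13.9114 ⇒ V=13.9114 continue  boundary S*=-
step 0: (k=0,j=0): S=125.3200, (K−S)⁺=2.5100, hold=23.1458 ⇒ V=23.1458 continue  boundary S*=-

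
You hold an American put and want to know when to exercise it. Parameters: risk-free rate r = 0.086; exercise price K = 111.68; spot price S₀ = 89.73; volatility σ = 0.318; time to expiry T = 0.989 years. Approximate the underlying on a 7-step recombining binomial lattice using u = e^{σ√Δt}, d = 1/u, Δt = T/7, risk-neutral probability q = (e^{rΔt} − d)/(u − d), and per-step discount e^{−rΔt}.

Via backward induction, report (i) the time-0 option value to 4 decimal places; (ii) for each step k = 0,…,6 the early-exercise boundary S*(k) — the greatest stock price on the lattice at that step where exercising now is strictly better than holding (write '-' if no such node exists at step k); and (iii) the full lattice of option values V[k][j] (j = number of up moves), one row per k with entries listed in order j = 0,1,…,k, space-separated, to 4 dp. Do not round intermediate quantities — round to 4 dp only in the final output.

params: Δt=0.14129 u=1.12697 d=0.88734 q=0.52117 e^(-rΔt)=0.98792
t_7 payoffs: 72.8149 62.3192 48.9891 32.0592 10.5573 0.0000 0.0000 0.0000
t_6: node(6,0) S=43.7997 payoff=67.8803 vs cont=66.5316 → 67.8803 [stop]  node(6,1) S=55.6280 payoff=56.0520 vs cont=54.7033 → 56.0520 [stop]  node(6,2) S=70.6505 payoff=41.0295 vs cont=39.6807 → 41.0295 [stop]  node(6,3) S=89.7300 payoff=21.9500 vs cont=20.6012 → 21.9500 [stop]  node(6,4) S=113.9620 payoff=0.0000 vs cont=4.9941 → 4.9941 [wait]  node(6,5) S=144.7379 payoff=0.0000 vs cont=0.0000 → 0.0000 [wait]  node(6,6) S=183.8250 payoff=0.0000 vs cont=0.0000 → 0.0000 [wait]  ⇒ S*(6)=89.7300
t_5: node(5,0) S=49.3608 payoff=62.3192 vs cont=60.9705 → 62.3192 [stop]  node(5,1) S=62.6909 payoff=48.9891 vs cont=47.6404 → 48.9891 [stop]  node(5,2) S=79.6208 payoff=32.0592 vs cont=30.7104 → 32.0592 [stop]  node(5,3) S=101.1227 payoff=10.5573 vs cont=12.9548 → 12.9548 [wait]  node(5,4) S=128.4314 payoff=0.0000 vs cont=2.3625 → 2.3625 [wait]  node(5,5) S=163.1148 payoff=0.0000 vs cont=0.0000 → 0.0000 [wait]  ⇒ S*(5)=79.6208
t_4: node(4,0) S=55.6280 payoff=56.0520 vs cont=54.7033 → 56.0520 [stop]  node(4,1) S=70.6505 payoff=41.0295 vs cont=39.6807 → 41.0295 [stop]  node(4,2) S=89.7300 payoff=21.9500 vs cont=21.8356 → 21.9500 [stop]  node(4,3) S=113.9620 payoff=0.0000 vs cont=7.3446 → 7.3446 [wait]  node(4,4) S=144.7379 payoff=0.0000 vs cont=1.1176 → 1.1176 [wait]  ⇒ S*(4)=89.7300
t_3: node(3,0) S=62.6909 payoff=48.9891 vs cont=47.6404 → 48.9891 [stop]  node(3,1) S=79.6208 payoff=32.0592 vs cont=30.7104 → 32.0592 [stop]  node(3,2) S=101.1227 payoff=10.5573 vs cont=14.1650 → 14.1650 [wait]  node(3,3) S=128.4314 payoff=0.0000 vs cont=4.0498 → 4.0498 [wait]  ⇒ S*(3)=79.6208
t_2: node(2,0) S=70.6505 payoff=41.0295 vs cont=39.6807 → 41.0295 [stop]  node(2,1) S=89.7300 payoff=21.9500 vs cont=22.4587 → 22.4587 [wait]  node(2,2) S=113.9620 payoff=0.0000 vs cont=8.7858 → 8.7858 [wait]  ⇒ S*(2)=70.6505
t_1: node(1,0) S=79.6208 payoff=32.0592 vs cont=30.9724 → 32.0592 [stop]  node(1,1) S=101.1227 payoff=10.5573 vs cont=15.1477 → 15.1477 [wait]  ⇒ S*(1)=79.6208
t_0: node(0,0) S=89.7300 payoff=21.9500 vs cont=22.9647 → 22.9647 [wait]  ⇒ S*(0)=-

price = 22.9647
boundary = - 79.6208 70.6505 79.6208 89.7300 79.6208 89.7300
tree:
22.9647
32.0592 15.1477
41.0295 22.4587 8.7858
48.9891 32.0592 14.1650 4.0498
56.0520 41.0295 21.9500 7.3446 1.1176
62.3192 48.9891 32.0592 12.9548 2.3625 0.0000
67.8803 56.0520 41.0295 21.9500 4.9941 0.0000 0.0000
72.8149 62.3192 48.9891 32.0592 10.5573 0.0000 0.0000 0.0000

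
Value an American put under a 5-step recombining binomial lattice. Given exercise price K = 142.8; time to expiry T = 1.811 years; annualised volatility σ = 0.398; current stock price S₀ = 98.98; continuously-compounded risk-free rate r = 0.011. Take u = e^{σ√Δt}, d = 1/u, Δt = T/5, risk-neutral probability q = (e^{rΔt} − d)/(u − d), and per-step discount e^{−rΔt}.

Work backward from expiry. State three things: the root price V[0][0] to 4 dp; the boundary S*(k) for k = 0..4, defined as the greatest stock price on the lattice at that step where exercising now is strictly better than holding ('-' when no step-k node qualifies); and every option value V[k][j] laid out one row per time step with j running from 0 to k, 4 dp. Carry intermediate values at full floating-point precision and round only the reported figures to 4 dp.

params: Δt=0.36220 u=1.27065 d=0.78700 q=0.44866 e^(-rΔt)=0.99602
t_5 payoffs: 112.9174 94.5531 64.9029 17.0311 0.0000 0.0000
t_4: node(4,0) S=37.9703 payoff=104.8297 vs cont=104.2619 → 104.8297 [stop]  node(4,1) S=61.3050 payoff=81.4950 vs cont=80.9272 → 81.4950 [stop]  node(4,2) S=98.9800 payoff=43.8200 vs cont=43.2522 → 43.8200 [stop]  node(4,3) S=159.8083 payoff=0.0000 vs cont=9.3526 → 9.3526 [wait]  node(4,4) S=258.0187 payoff=0.0000 vs cont=0.0000 → 0.0000 [wait]  ⇒ S*(4)=98.9800
t_3: node(3,0) S=48.2469 payoff=94.5531 vs cont=93.9853 → 94.5531 [stop]  node(3,1) S=77.8971 payoff=64.9029 vs cont=64.3350 → 64.9029 [stop]  node(3,2) S=125.7689 payoff=17.0311 vs cont=28.2432 → 28.2432 [wait]  node(3,3) S=203.0604 payoff=0.0000 vs cont=5.1360 → 5.1360 [wait]  ⇒ S*(3)=77.8971
t_2: node(2,0) S=61.3050 payoff=81.4950 vs cont=80.9272 → 81.4950 [stop]  node(2,1) S=98.9800 payoff=43.8200 vs cont=48.2626 → 48.2626 [wait]  node(2,2) S=159.8083 payoff=0.0000 vs cont=17.8049 → 17.8049 [wait]  ⇒ S*(2)=61.3050
t_1: node(1,0) S=77.8971 payoff=64.9029 vs cont=66.3203 → 66.3203 [wait]  node(1,1) S=125.7689 payoff=17.0311 vs cont=34.4600 → 34.4600 [wait]  ⇒ S*(1)=-
t_0: node(0,0) S=98.9800 payoff=43.8200 vs cont=51.8191 → 51.8191 [wait]  ⇒ S*(0)=-

price = 51.8191
boundary = - - 61.3050 77.8971 98.9800
tree:
51.8191
66.3203 34.4600
81.4950 48.2626 17.8049
94.5531 64.9029 28.2432 5.1360
104.8297 81.4950 43.8200 9.3526 0.0000
112.9174 94.5531 64.9029 17.0311 0.0000 0.0000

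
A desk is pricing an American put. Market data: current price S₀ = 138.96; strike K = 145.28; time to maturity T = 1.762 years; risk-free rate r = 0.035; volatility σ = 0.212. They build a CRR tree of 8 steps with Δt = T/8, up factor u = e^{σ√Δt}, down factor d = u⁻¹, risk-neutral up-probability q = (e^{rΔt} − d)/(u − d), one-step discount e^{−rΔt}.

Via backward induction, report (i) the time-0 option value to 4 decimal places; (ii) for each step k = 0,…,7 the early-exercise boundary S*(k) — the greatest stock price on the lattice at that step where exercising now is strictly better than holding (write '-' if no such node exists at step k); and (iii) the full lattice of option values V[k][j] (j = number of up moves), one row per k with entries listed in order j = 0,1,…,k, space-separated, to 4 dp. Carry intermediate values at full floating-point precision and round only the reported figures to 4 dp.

price = 15.7266
boundary = - - - 103.1007 113.8862 103.1007 113.8862 125.7999
tree:
15.7266
22.6139 9.4505
31.4655 14.5840 4.7384
42.1793 21.8080 7.9724 1.7516
51.9433 31.3938 13.0718 3.2702 0.3420
60.7827 42.1793 20.7257 6.0308 0.7090 0.0000
68.7849 51.9433 31.3938 10.9497 1.4701 0.0000 0.0000
76.0293 60.7827 42.1793 19.4801 3.0481 0.0000 0.0000 0.0000
82.5876 68.7849 51.9433 31.3938 6.3200 0.0000 0.0000 0.0000 0.0000

Δt=0.22025  u=1.10461  d=0.90530  q=0.51397  discount=0.99232
step 8 (expiry): payoffs max(K−S,0) = 82.5876 68.7849 51.9433 31.3938 6.3200 0.0000 0.0000 0.0000 0.0000
step 7: (k=7,j=0): S=69.2507, (K−S)⁺=76.0293, hold=74.9137 ⇒ V=76.0293 exercise | (k=7,j=1): S=84.4973, (K−S)⁺=60.7827, hold=59.6671 ⇒ V=60.7827 exercise | (k=7,j=2): S=103.1007, (K−S)⁺=42.1793, hold=41.0637 ⇒ V=42.1793 exercise | (k=7,j=3): S=125.7999, (K−S)⁺=19.4801, hold=18.3644 ⇒ V=19.4801 exercise | (k=7,j=4): S=153.4968, (K−S)⁺=0.0000, hold=3.0481 ⇒ V=3.0481 continue | (k=7,j=5): S=187.2915, (K−S)⁺=0.0000, hold=0.0000 ⇒ V=0.0000 continue | (k=7,j=6): S=228.5266, (K−S)⁺=0.0000, hold=0.0000 ⇒ V=0.0000 continue | (k=7,j=7): S=278.8403, (K−S)⁺=0.0000, hold=0.0000 ⇒ V=0.0000 continue  boundary S*=125.7999
step 6: (k=6,j=0): S=76.4951, (K−S)⁺=68.7849, hold=67.6693 ⇒ V=68.7849 exercise | (k=6,j=1): S=93.3367, (K−S)⁺=51.9433, hold=50.8277 ⇒ V=51.9433 exercise | (k=6,j=2): S=113.8862, (K−S)⁺=31.3938, hold=30.2782 ⇒ V=31.3938 exercise | (k=6,j=3): S=138.9600, (K−S)⁺=6.3200, hold=10.9497 ⇒ V=10.9497 continue | (k=6,j=4): S=169.5542, (K−S)⁺=0.0000, hold=1.4701 ⇒ V=1.4701 continue | (k=6,j=5): S=206.8842, (K−S)⁺=0.0000, hold=0.0000 ⇒ V=0.0000 continue | (k=6,j=6): S=252.4330, (K−S)⁺=0.0000, hold=0.0000 ⇒ V=0.0000 continue  boundary S*=113.8862
step 5: (k=5,j=0): S=84.4973, (K−S)⁺=60.7827, hold=59.6671 ⇒ V=60.7827 exercise | (k=5,j=1): S=103.1007, (K−S)⁺=42.1793, hold=41.0637 ⇒ V=42.1793 exercise | (k=5,j=2): S=125.7999, (K−S)⁺=19.4801, hold=20.7257 ⇒ V=20.7257 continue | (k=5,j=3): S=153.4968, (K−S)⁺=0.0000, hold=6.0308 ⇒ V=6.0308 continue | (k=5,j=4): S=187.2915, (K−S)⁺=0.0000, hold=0.7090 ⇒ V=0.7090 continue | (k=5,j=5): S=228.5266, (K−S)⁺=0.0000, hold=0.0000 ⇒ V=0.0000 continue  boundary S*=103.1007
step 4: (k=4,j=0): S=93.3367, (K−S)⁺=51.9433, hold=50.8277 ⇒ V=51.9433 exercise | (k=4,j=1): S=113.8862, (K−S)⁺=31.3938, hold=30.9135 ⇒ V=31.3938 exercise | (k=4,j=2): S=138.9600, (K−S)⁺=6.3200, hold=13.0718 ⇒ V=13.0718 continue | (k=4,j=3): S=169.5542, (K−S)⁺=0.0000, hold=3.2702 ⇒ V=3.2702 continue | (k=4,j=4): S=206.8842, (K−S)⁺=0.0000, hold=0.3420 ⇒ V=0.3420 continue  boundary S*=113.8862
step 3: (k=3,j=0): S=103.1007, (K−S)⁺=42.1793, hold=41.0637 ⇒ V=42.1793 exercise | (k=3,j=1): S=125.7999, (K−S)⁺=19.4801, hold=21.8080 ⇒ V=21.8080 continue | (k=3,j=2): S=153.4968, (K−S)⁺=0.0000, hold=7.9724 ⇒ V=7.9724 continue | (k=3,j=3): S=187.2915, (K−S)⁺=0.0000, hold=1.7516 ⇒ V=1.7516 continue  boundary S*=103.1007
step 2: (k=2,j=0): S=113.8862, (K−S)⁺=31.3938, hold=31.4655 ⇒ V=31.4655 continue | (k=2,j=1): S=138.9600, (K−S)⁺=6.3200, hold=14.5840 ⇒ V=14.5840 continue | (k=2,j=2): S=169.5542, (K−S)⁺=0.0000, hold=4.7384 ⇒ V=4.7384 continue  boundary S*=-
step 1: (k=1,j=0): S=125.7999, (K−S)⁺=19.4801, hold=22.6139 ⇒ V=22.6139 continue | (k=1,j=1): S=153.4968, (K−S)⁺=0.0000, hold=9.4505 ⇒ V=9.4505 continue  boundary S*=-
step 0: (k=0,j=0): S=138.9600, (K−S)⁺=6.3200, hold=15.7266 ⇒ V=15.7266 continue  boundary S*=-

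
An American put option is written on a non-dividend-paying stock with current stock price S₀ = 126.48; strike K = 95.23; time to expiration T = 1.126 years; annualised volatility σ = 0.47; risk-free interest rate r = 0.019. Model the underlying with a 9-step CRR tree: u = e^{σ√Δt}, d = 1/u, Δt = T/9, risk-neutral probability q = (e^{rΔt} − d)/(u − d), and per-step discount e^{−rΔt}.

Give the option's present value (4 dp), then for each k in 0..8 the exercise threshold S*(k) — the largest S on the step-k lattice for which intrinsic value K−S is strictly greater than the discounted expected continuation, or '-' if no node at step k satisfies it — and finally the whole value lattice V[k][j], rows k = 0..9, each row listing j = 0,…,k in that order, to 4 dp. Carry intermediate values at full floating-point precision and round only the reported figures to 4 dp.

Δt=0.12511, u=1.18086, d=0.84684, q=0.46566, disc=e^(-rΔt)=0.99763
k=9 terminal: V=max(K-S,0) → 66.9009 55.7270 40.1457 18.4187 0.0000 0.0000 0.0000 0.0000 0.0000 0.0000
k=8: j=0 S=33.4527 intr=61.7773 cont=61.5512 V=61.7773[EX]; j=1 S=46.6476 intr=48.5824 cont=48.3563 V=48.5824[EX]; j=2 S=65.0469 intr=30.1831 cont=29.9570 V=30.1831[EX]; j=3 S=90.7035 intr=4.5265 cont=9.8185 V=9.8185[hold]; j=4 S=126.4800 intr=0.0000 cont=0.0000 V=0.0000[hold]; j=5 S=176.3679 intr=0.0000 cont=0.0000 V=0.0000[hold]; j=6 S=245.9332 intr=0.0000 cont=0.0000 V=0.0000[hold]; j=7 S=342.9373 intr=0.0000 cont=0.0000 V=0.0000[hold]; j=8 S=478.2031 intr=0.0000 cont=0.0000 V=0.0000[hold]  S*(8)=65.0469
k=7: j=0 S=39.5030 intr=55.7270 cont=55.5009 V=55.7270[EX]; j=1 S=55.0843 intr=40.1457 cont=39.9196 V=40.1457[EX]; j=2 S=76.8113 intr=18.4187 cont=20.6510 V=20.6510[hold]; j=3 S=107.1083 intr=0.0000 cont=5.2339 V=5.2339[hold]; j=4 S=149.3553 intr=0.0000 cont=0.0000 V=0.0000[hold]; j=5 S=208.2660 intr=0.0000 cont=0.0000 V=0.0000[hold]; j=6 S=290.4129 intr=0.0000 cont=0.0000 V=0.0000[hold]; j=7 S=404.9614 intr=0.0000 cont=0.0000 V=0.0000[hold]  S*(7)=55.0843
k=6: j=0 S=46.6476 intr=48.5824 cont=48.3563 V=48.5824[EX]; j=1 S=65.0469 intr=30.1831 cont=30.9940 V=30.9940[hold]; j=2 S=90.7035 intr=4.5265 cont=13.4399 V=13.4399[hold]; j=3 S=126.4800 intr=0.0000 cont=2.7901 V=2.7901[hold]; j=4 S=176.3679 intr=0.0000 cont=0.0000 V=0.0000[hold]; j=5 S=245.9332 intr=0.0000 cont=0.0000 V=0.0000[hold]; j=6 S=342.9373 intr=0.0000 cont=0.0000 V=0.0000[hold]  S*(6)=46.6476
k=5: j=0 S=55.0843 intr=40.1457 cont=40.2963 V=40.2963[hold]; j=1 S=76.8113 intr=18.4187 cont=22.7656 V=22.7656[hold]; j=2 S=107.1083 intr=0.0000 cont=8.4606 V=8.4606[hold]; j=3 S=149.3553 intr=0.0000 cont=1.4873 V=1.4873[hold]; j=4 S=208.2660 intr=0.0000 cont=0.0000 V=0.0000[hold]; j=5 S=290.4129 intr=0.0000 cont=0.0000 V=0.0000[hold]  S*(5)=-
k=4: j=0 S=65.0469 intr=30.1831 cont=32.0567 V=32.0567[hold]; j=1 S=90.7035 intr=4.5265 cont=16.0661 V=16.0661[hold]; j=2 S=126.4800 intr=0.0000 cont=5.2010 V=5.2010[hold]; j=3 S=176.3679 intr=0.0000 cont=0.7928 V=0.7928[hold]; j=4 S=245.9332 intr=0.0000 cont=0.0000 V=0.0000[hold]  S*(4)=-
k=3: j=0 S=76.8113 intr=18.4187 cont=24.5521 V=24.5521[hold]; j=1 S=107.1083 intr=0.0000 cont=10.9805 V=10.9805[hold]; j=2 S=149.3553 intr=0.0000 cont=3.1408 V=3.1408[hold]; j=3 S=208.2660 intr=0.0000 cont=0.4226 V=0.4226[hold]  S*(3)=-
k=2: j=0 S=90.7035 intr=4.5265 cont=18.1891 V=18.1891[hold]; j=1 S=126.4800 intr=0.0000 cont=7.3125 V=7.3125[hold]; j=2 S=176.3679 intr=0.0000 cont=1.8706 V=1.8706[hold]  S*(2)=-
k=1: j=0 S=107.1083 intr=0.0000 cont=13.0931 V=13.0931[hold]; j=1 S=149.3553 intr=0.0000 cont=4.7671 V=4.7671[hold]  S*(1)=-
k=0: j=0 S=126.4800 intr=0.0000 cont=9.1942 V=9.1942[hold]  S*(0)=-

price = 9.1942
boundary = - - - - - - 46.6476 55.0843 65.0469
tree:
9.1942
13.0931 4.7671
18.1891 7.3125 1.8706
24.5521 10.9805 3.1408 0.4226
32.0567 16.0661 5.2010 0.7928 0.0000
40.2963 22.7656 8.4606 1.4873 0.0000 0.0000
48.5824 30.9940 13.4399 2.7901 0.0000 0.0000 0.0000
55.7270 40.1457 20.6510 5.2339 0.0000 0.0000 0.0000 0.0000
61.7773 48.5824 30.1831 9.8185 0.0000 0.0000 0.0000 0.0000 0.0000
66.9009 55.7270 40.1457 18.4187 0.0000 0.0000 0.0000 0.0000 0.0000 0.0000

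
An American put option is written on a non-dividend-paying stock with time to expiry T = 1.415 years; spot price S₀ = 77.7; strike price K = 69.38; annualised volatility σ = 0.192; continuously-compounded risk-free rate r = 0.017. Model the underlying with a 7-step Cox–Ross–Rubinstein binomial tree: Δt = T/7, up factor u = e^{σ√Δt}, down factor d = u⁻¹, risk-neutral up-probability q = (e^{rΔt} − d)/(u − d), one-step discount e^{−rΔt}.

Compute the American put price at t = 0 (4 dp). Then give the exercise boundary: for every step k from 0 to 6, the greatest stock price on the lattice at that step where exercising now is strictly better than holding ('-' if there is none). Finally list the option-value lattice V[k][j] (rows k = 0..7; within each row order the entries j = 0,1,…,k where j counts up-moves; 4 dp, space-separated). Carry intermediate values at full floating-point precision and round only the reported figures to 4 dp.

params: Δt=0.20214 u=1.09016 d=0.91730 q=0.49835 e^(-rΔt)=0.99657
t_7 payoffs: 26.9189 18.9172 9.4076 0.0000 0.0000 0.0000 0.0000 0.0000
t_6: node(6,0) S=46.2894 payoff=23.0906 vs cont=22.8526 → 23.0906 [stop]  node(6,1) S=55.0125 payoff=14.3675 vs cont=14.1295 → 14.3675 [stop]  node(6,2) S=65.3794 payoff=4.0006 vs cont=4.7032 → 4.7032 [wait]  node(6,3) S=77.7000 payoff=0.0000 vs cont=0.0000 → 0.0000 [wait]  node(6,4) S=92.3423 payoff=0.0000 vs cont=0.0000 → 0.0000 [wait]  node(6,5) S=109.7440 payoff=0.0000 vs cont=0.0000 → 0.0000 [wait]  node(6,6) S=130.4249 payoff=0.0000 vs cont=0.0000 → 0.0000 [wait]  ⇒ S*(6)=55.0125
t_5: node(5,0) S=50.4628 payoff=18.9172 vs cont=18.6792 → 18.9172 [stop]  node(5,1) S=59.9724 payoff=9.4076 vs cont=9.5186 → 9.5186 [wait]  node(5,2) S=71.2740 payoff=0.0000 vs cont=2.3513 → 2.3513 [wait]  node(5,3) S=84.7054 payoff=0.0000 vs cont=0.0000 → 0.0000 [wait]  node(5,4) S=100.6679 payoff=0.0000 vs cont=0.0000 → 0.0000 [wait]  node(5,5) S=119.6384 payoff=0.0000 vs cont=0.0000 → 0.0000 [wait]  ⇒ S*(5)=50.4628
t_4: node(4,0) S=55.0125 payoff=14.3675 vs cont=14.1846 → 14.3675 [stop]  node(4,1) S=65.3794 payoff=4.0006 vs cont=5.9264 → 5.9264 [wait]  node(4,2) S=77.7000 payoff=0.0000 vs cont=1.1755 → 1.1755 [wait]  node(4,3) S=92.3423 payoff=0.0000 vs cont=0.0000 → 0.0000 [wait]  node(4,4) S=109.7440 payoff=0.0000 vs cont=0.0000 → 0.0000 [wait]  ⇒ S*(4)=55.0125
t_3: node(3,0) S=59.9724 payoff=9.4076 vs cont=10.1260 → 10.1260 [wait]  node(3,1) S=71.2740 payoff=0.0000 vs cont=3.5466 → 3.5466 [wait]  node(3,2) S=84.7054 payoff=0.0000 vs cont=0.5877 → 0.5877 [wait]  node(3,3) S=100.6679 payoff=0.0000 vs cont=0.0000 → 0.0000 [wait]  ⇒ S*(3)=-
t_2: node(2,0) S=65.3794 payoff=4.0006 vs cont=6.8237 → 6.8237 [wait]  node(2,1) S=77.7000 payoff=0.0000 vs cont=2.0649 → 2.0649 [wait]  node(2,2) S=92.3423 payoff=0.0000 vs cont=0.2938 → 0.2938 [wait]  ⇒ S*(2)=-
t_1: node(1,0) S=71.2740 payoff=0.0000 vs cont=4.4369 → 4.4369 [wait]  node(1,1) S=84.7054 payoff=0.0000 vs cont=1.1782 → 1.1782 [wait]  ⇒ S*(1)=-
t_0: node(0,0) S=77.7000 payoff=0.0000 vs cont=2.8033 → 2.8033 [wait]  ⇒ S*(0)=-

price = 2.8033
boundary = - - - - 55.0125 50.4628 55.0125
tree:
2.8033
4.4369 1.1782
6.8237 2.0649 0.2938
10.1260 3.5466 0.5877 0.0000
14.3675 5.9264 1.1755 0.0000 0.0000
18.9172 9.5186 2.3513 0.0000 0.0000 0.0000
23.0906 14.3675 4.7032 0.0000 0.0000 0.0000 0.0000
26.9189 18.9172 9.4076 0.0000 0.0000 0.0000 0.0000 0.0000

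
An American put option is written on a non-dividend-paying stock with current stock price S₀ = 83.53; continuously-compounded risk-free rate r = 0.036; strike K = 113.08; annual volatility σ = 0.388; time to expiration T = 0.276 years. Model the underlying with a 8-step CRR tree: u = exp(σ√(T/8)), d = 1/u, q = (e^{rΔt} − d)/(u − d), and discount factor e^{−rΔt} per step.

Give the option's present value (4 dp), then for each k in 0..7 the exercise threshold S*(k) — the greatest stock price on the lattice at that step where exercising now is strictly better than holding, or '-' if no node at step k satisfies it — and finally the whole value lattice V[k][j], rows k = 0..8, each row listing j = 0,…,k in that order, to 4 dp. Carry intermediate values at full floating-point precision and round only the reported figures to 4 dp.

price = 29.6584
boundary = - 77.7220 83.5300 77.7220 83.5300 89.7720 96.4806 103.6904
tree:
29.6584
35.3580 23.8156
40.7622 29.5500 17.9219
45.7906 35.3580 23.4822 12.1941
50.4694 40.7622 29.5500 17.2415 6.9843
54.8228 45.7906 35.3580 23.3080 10.9864 2.8467
58.8736 50.4694 40.7622 29.5500 16.5994 5.1862 0.4248
62.6427 54.8228 45.7906 35.3580 23.3080 9.3896 0.8349 0.0000
66.1497 58.8736 50.4694 40.7622 29.5500 16.5994 1.6410 0.0000 0.0000

Δt=0.03450, u=1.07473, d=0.93047, q=0.49061, disc=e^(-rΔt)=0.99876
k=8 terminal: V=max(K-S,0) → 66.1497 58.8736 50.4694 40.7622 29.5500 16.5994 1.6410 0.0000 0.0000
k=7: j=0 S=50.4373 intr=62.6427 cont=62.5023 V=62.6427[EX]; j=1 S=58.2572 intr=54.8228 cont=54.6825 V=54.8228[EX]; j=2 S=67.2894 intr=45.7906 cont=45.6503 V=45.7906[EX]; j=3 S=77.7220 intr=35.3580 cont=35.2177 V=35.3580[EX]; j=4 S=89.7720 intr=23.3080 cont=23.1676 V=23.3080[EX]; j=5 S=103.6904 intr=9.3896 cont=9.2493 V=9.3896[EX]; j=6 S=119.7666 intr=0.0000 cont=0.8349 V=0.8349[hold]; j=7 S=138.3353 intr=0.0000 cont=0.0000 V=0.0000[hold]  S*(7)=103.6904
k=6: j=0 S=54.2064 intr=58.8736 cont=58.7332 V=58.8736[EX]; j=1 S=62.6106 intr=50.4694 cont=50.3290 V=50.4694[EX]; j=2 S=72.3178 intr=40.7622 cont=40.6218 V=40.7622[EX]; j=3 S=83.5300 intr=29.5500 cont=29.4096 V=29.5500[EX]; j=4 S=96.4806 intr=16.5994 cont=16.4591 V=16.5994[EX]; j=5 S=111.4390 intr=1.6410 cont=5.1862 V=5.1862[hold]; j=6 S=128.7165 intr=0.0000 cont=0.4248 V=0.4248[hold]  S*(6)=96.4806
k=5: j=0 S=58.2572 intr=54.8228 cont=54.6825 V=54.8228[EX]; j=1 S=67.2894 intr=45.7906 cont=45.6503 V=45.7906[EX]; j=2 S=77.7220 intr=35.3580 cont=35.2177 V=35.3580[EX]; j=3 S=89.7720 intr=23.3080 cont=23.1676 V=23.3080[EX]; j=4 S=103.6904 intr=9.3896 cont=10.9864 V=10.9864[hold]; j=5 S=119.7666 intr=0.0000 cont=2.8467 V=2.8467[hold]  S*(5)=89.7720
k=4: j=0 S=62.6106 intr=50.4694 cont=50.3290 V=50.4694[EX]; j=1 S=72.3178 intr=40.7622 cont=40.6218 V=40.7622[EX]; j=2 S=83.5300 intr=29.5500 cont=29.4096 V=29.5500[EX]; j=3 S=96.4806 intr=16.5994 cont=17.2415 V=17.2415[hold]; j=4 S=111.4390 intr=1.6410 cont=6.9843 V=6.9843[hold]  S*(4)=83.5300
k=3: j=0 S=67.2894 intr=45.7906 cont=45.6503 V=45.7906[EX]; j=1 S=77.7220 intr=35.3580 cont=35.2177 V=35.3580[EX]; j=2 S=89.7720 intr=23.3080 cont=23.4822 V=23.4822[hold]; j=3 S=103.6904 intr=9.3896 cont=12.1941 V=12.1941[hold]  S*(3)=77.7220
k=2: j=0 S=72.3178 intr=40.7622 cont=40.6218 V=40.7622[EX]; j=1 S=83.5300 intr=29.5500 cont=29.4950 V=29.5500[EX]; j=2 S=96.4806 intr=16.5994 cont=17.9219 V=17.9219[hold]  S*(2)=83.5300
k=1: j=0 S=77.7220 intr=35.3580 cont=35.2177 V=35.3580[EX]; j=1 S=89.7720 intr=23.3080 cont=23.8156 V=23.8156[hold]  S*(1)=77.7220
k=0: j=0 S=83.5300 intr=29.5500 cont=29.6584 V=29.6584[hold]  S*(0)=-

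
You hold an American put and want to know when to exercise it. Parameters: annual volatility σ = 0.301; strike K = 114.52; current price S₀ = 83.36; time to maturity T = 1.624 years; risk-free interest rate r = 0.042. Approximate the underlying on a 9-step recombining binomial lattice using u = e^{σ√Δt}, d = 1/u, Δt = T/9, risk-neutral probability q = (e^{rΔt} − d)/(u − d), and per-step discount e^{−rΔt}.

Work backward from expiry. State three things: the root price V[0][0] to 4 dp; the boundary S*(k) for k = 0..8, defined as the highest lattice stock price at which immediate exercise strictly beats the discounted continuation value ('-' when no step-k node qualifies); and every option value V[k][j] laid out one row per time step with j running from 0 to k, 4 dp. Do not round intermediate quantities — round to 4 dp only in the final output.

Δt=0.18044  u=1.13640  d=0.87998  q=0.49775  discount=0.99245
step 9 (expiry): payoffs max(K−S,0) = 88.1449 80.4594 70.5344 57.7172 41.1652 19.7901 0.0000 0.0000 0.0000 0.0000
step 8: (k=8,j=0): S=29.9725, (K−S)⁺=84.5475, hold=83.6829 ⇒ V=84.5475 exercise | (k=8,j=1): S=38.7063, (K−S)⁺=75.8137, hold=74.9491 ⇒ V=75.8137 exercise | (k=8,j=2): S=49.9851, (K−S)⁺=64.5349, hold=63.6703 ⇒ V=64.5349 exercise | (k=8,j=3): S=64.5504, (K−S)⁺=49.9696, hold=49.1050 ⇒ V=49.9696 exercise | (k=8,j=4): S=83.3600, (K−S)⁺=31.1600, hold=30.2954 ⇒ V=31.1600 exercise | (k=8,j=5): S=107.6506, (K−S)⁺=6.8694, hold=9.8646 ⇒ V=9.8646 continue | (k=8,j=6): S=139.0193, (K−S)⁺=0.0000, hold=0.0000 ⇒ V=0.0000 continue | (k=8,j=7): S=179.5287, (K−S)⁺=0.0000, hold=0.0000 ⇒ V=0.0000 continue | (k=8,j=8): S=231.8422, (K−S)⁺=0.0000, hold=0.0000 ⇒ V=0.0000 continue  boundary S*=83.3600
step 7: (k=7,j=0): S=34.0606, (K−S)⁺=80.4594, hold=79.5948 ⇒ V=80.4594 exercise | (k=7,j=1): S=43.9856, (K−S)⁺=70.5344, hold=69.6697 ⇒ V=70.5344 exercise | (k=7,j=2): S=56.8028, (K−S)⁺=57.7172, hold=56.8526 ⇒ V=57.7172 exercise | (k=7,j=3): S=73.3548, (K−S)⁺=41.1652, hold=40.3006 ⇒ V=41.1652 exercise | (k=7,j=4): S=94.7299, (K−S)⁺=19.7901, hold=20.4051 ⇒ V=20.4051 continue | (k=7,j=5): S=122.3336, (K−S)⁺=0.0000, hold=4.9171 ⇒ V=4.9171 continue | (k=7,j=6): S=157.9808, (K−S)⁺=0.0000, hold=0.0000 ⇒ V=0.0000 continue | (k=7,j=7): S=204.0155, (K−S)⁺=0.0000, hold=0.0000 ⇒ V=0.0000 continue  boundary S*=73.3548
step 6: (k=6,j=0): S=38.7063, (K−S)⁺=75.8137, hold=74.9491 ⇒ V=75.8137 exercise | (k=6,j=1): S=49.9851, (K−S)⁺=64.5349, hold=63.6703 ⇒ V=64.5349 exercise | (k=6,j=2): S=64.5504, (K−S)⁺=49.9696, hold=49.1050 ⇒ V=49.9696 exercise | (k=6,j=3): S=83.3600, (K−S)⁺=31.1600, hold=30.5992 ⇒ V=31.1600 exercise | (k=6,j=4): S=107.6506, (K−S)⁺=6.8694, hold=12.6002 ⇒ V=12.6002 continue | (k=6,j=5): S=139.0193, (K−S)⁺=0.0000, hold=2.4510 ⇒ V=2.4510 continue | (k=6,j=6): S=179.5287, (K−S)⁺=0.0000, hold=0.0000 ⇒ V=0.0000 continue  boundary S*=83.3600
step 5: (k=5,j=0): S=43.9856, (K−S)⁺=70.5344, hold=69.6697 ⇒ V=70.5344 exercise | (k=5,j=1): S=56.8028, (K−S)⁺=57.7172, hold=56.8526 ⇒ V=57.7172 exercise | (k=5,j=2): S=73.3548, (K−S)⁺=41.1652, hold=40.3006 ⇒ V=41.1652 exercise | (k=5,j=3): S=94.7299, (K−S)⁺=19.7901, hold=21.7564 ⇒ V=21.7564 continue | (k=5,j=4): S=122.3336, (K−S)⁺=0.0000, hold=7.4915 ⇒ V=7.4915 continue | (k=5,j=5): S=157.9808, (K−S)⁺=0.0000, hold=1.2217 ⇒ V=1.2217 continue  boundary S*=73.3548
step 4: (k=4,j=0): S=49.9851, (K−S)⁺=64.5349, hold=63.6703 ⇒ V=64.5349 exercise | (k=4,j=1): S=64.5504, (K−S)⁺=49.9696, hold=49.1050 ⇒ V=49.9696 exercise | (k=4,j=2): S=83.3600, (K−S)⁺=31.1600, hold=31.2667 ⇒ V=31.2667 continue | (k=4,j=3): S=107.6506, (K−S)⁺=6.8694, hold=14.5454 ⇒ V=14.5454 continue | (k=4,j=4): S=139.0193, (K−S)⁺=0.0000, hold=4.3377 ⇒ V=4.3377 continue  boundary S*=64.5504
step 3: (k=3,j=0): S=56.8028, (K−S)⁺=57.7172, hold=56.8526 ⇒ V=57.7172 exercise | (k=3,j=1): S=73.3548, (K−S)⁺=41.1652, hold=40.3533 ⇒ V=41.1652 exercise | (k=3,j=2): S=94.7299, (K−S)⁺=19.7901, hold=22.7705 ⇒ V=22.7705 continue | (k=3,j=3): S=122.3336, (K−S)⁺=0.0000, hold=9.3931 ⇒ V=9.3931 continue  boundary S*=73.3548
step 2: (k=2,j=0): S=64.5504, (K−S)⁺=49.9696, hold=49.1050 ⇒ V=49.9696 exercise | (k=2,j=1): S=83.3600, (K−S)⁺=31.1600, hold=31.7677 ⇒ V=31.7677 continue | (k=2,j=2): S=107.6506, (K−S)⁺=6.8694, hold=15.9903 ⇒ V=15.9903 continue  boundary S*=64.5504
step 1: (k=1,j=0): S=73.3548, (K−S)⁺=41.1652, hold=40.6008 ⇒ V=41.1652 exercise | (k=1,j=1): S=94.7299, (K−S)⁺=19.7901, hold=23.7340 ⇒ V=23.7340 continue  boundary S*=73.3548
step 0: (k=0,j=0): S=83.3600, (K−S)⁺=31.1600, hold=32.2436 ⇒ V=32.2436 continue  boundary S*=-

price = 32.2436
boundary = - 73.3548 64.5504 73.3548 64.5504 73.3548 83.3600 73.3548 83.3600
tree:
32.2436
41.1652 23.7340
49.9696 31.7677 15.9903
57.7172 41.1652 22.7705 9.3931
64.5349 49.9696 31.2667 14.5454 4.3377
70.5344 57.7172 41.1652 21.7564 7.4915 1.2217
75.8137 64.5349 49.9696 31.1600 12.6002 2.4510 0.0000
80.4594 70.5344 57.7172 41.1652 20.4051 4.9171 0.0000 0.0000
84.5475 75.8137 64.5349 49.9696 31.1600 9.8646 0.0000 0.0000 0.0000
88.1449 80.4594 70.5344 57.7172 41.1652 19.7901 0.0000 0.0000 0.0000 0.0000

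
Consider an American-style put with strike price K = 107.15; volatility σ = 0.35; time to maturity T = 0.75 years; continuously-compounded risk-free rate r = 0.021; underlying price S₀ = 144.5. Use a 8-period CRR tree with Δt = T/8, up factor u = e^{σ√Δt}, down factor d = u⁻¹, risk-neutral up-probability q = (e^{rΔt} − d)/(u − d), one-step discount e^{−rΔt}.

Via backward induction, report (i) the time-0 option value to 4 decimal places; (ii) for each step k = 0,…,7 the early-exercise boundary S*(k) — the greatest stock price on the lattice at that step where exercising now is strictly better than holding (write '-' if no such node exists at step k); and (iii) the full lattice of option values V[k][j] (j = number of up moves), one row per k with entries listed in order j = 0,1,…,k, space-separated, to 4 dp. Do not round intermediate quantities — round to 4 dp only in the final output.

params: Δt=0.09375 u=1.11312 d=0.89838 q=0.48241 e^(-rΔt)=0.99803
t_8 payoffs: 45.8391 31.1838 13.0255 0.0000 0.0000 0.0000 0.0000 0.0000 0.0000
t_7: node(7,0) S=68.2463 payoff=38.9037 vs cont=38.6930 → 38.9037 [stop]  node(7,1) S=84.5593 payoff=22.5907 vs cont=22.3799 → 22.5907 [stop]  node(7,2) S=104.7717 payoff=2.3783 vs cont=6.7286 → 6.7286 [wait]  node(7,3) S=129.8155 payoff=0.0000 vs cont=0.0000 → 0.0000 [wait]  node(7,4) S=160.8456 payoff=0.0000 vs cont=0.0000 → 0.0000 [wait]  node(7,5) S=199.2928 payoff=0.0000 vs cont=0.0000 → 0.0000 [wait]  node(7,6) S=246.9301 payoff=0.0000 vs cont=0.0000 → 0.0000 [wait]  node(7,7) S=305.9543 payoff=0.0000 vs cont=0.0000 → 0.0000 [wait]  ⇒ S*(7)=84.5593
t_6: node(6,0) S=75.9662 payoff=31.1838 vs cont=30.9731 → 31.1838 [stop]  node(6,1) S=94.1245 payoff=13.0255 vs cont=14.9092 → 14.9092 [wait]  node(6,2) S=116.6233 payoff=0.0000 vs cont=3.4758 → 3.4758 [wait]  node(6,3) S=144.5000 payoff=0.0000 vs cont=0.0000 → 0.0000 [wait]  node(6,4) S=179.0401 payoff=0.0000 vs cont=0.0000 → 0.0000 [wait]  node(6,5) S=221.8364 payoff=0.0000 vs cont=0.0000 → 0.0000 [wait]  node(6,6) S=274.8624 payoff=0.0000 vs cont=0.0000 → 0.0000 [wait]  ⇒ S*(6)=75.9662
t_5: node(5,0) S=84.5593 payoff=22.5907 vs cont=23.2869 → 23.2869 [wait]  node(5,1) S=104.7717 payoff=2.3783 vs cont=9.3751 → 9.3751 [wait]  node(5,2) S=129.8155 payoff=0.0000 vs cont=1.7955 → 1.7955 [wait]  node(5,3) S=160.8456 payoff=0.0000 vs cont=0.0000 → 0.0000 [wait]  node(5,4) S=199.2928 payoff=0.0000 vs cont=0.0000 → 0.0000 [wait]  node(5,5) S=246.9301 payoff=0.0000 vs cont=0.0000 → 0.0000 [wait]  ⇒ S*(5)=-
t_4: node(4,0) S=94.1245 payoff=13.0255 vs cont=16.5431 → 16.5431 [wait]  node(4,1) S=116.6233 payoff=0.0000 vs cont=5.7074 → 5.7074 [wait]  node(4,2) S=144.5000 payoff=0.0000 vs cont=0.9275 → 0.9275 [wait]  node(4,3) S=179.0401 payoff=0.0000 vs cont=0.0000 → 0.0000 [wait]  node(4,4) S=221.8364 payoff=0.0000 vs cont=0.0000 → 0.0000 [wait]  ⇒ S*(4)=-
t_3: node(3,0) S=104.7717 payoff=2.3783 vs cont=11.2936 → 11.2936 [wait]  node(3,1) S=129.8155 payoff=0.0000 vs cont=3.3948 → 3.3948 [wait]  node(3,2) S=160.8456 payoff=0.0000 vs cont=0.4791 → 0.4791 [wait]  node(3,3) S=199.2928 payoff=0.0000 vs cont=0.0000 → 0.0000 [wait]  ⇒ S*(3)=-
t_2: node(2,0) S=116.6233 payoff=0.0000 vs cont=7.4684 → 7.4684 [wait]  node(2,1) S=144.5000 payoff=0.0000 vs cont=1.9843 → 1.9843 [wait]  node(2,2) S=179.0401 payoff=0.0000 vs cont=0.2475 → 0.2475 [wait]  ⇒ S*(2)=-
t_1: node(1,0) S=129.8155 payoff=0.0000 vs cont=4.8133 → 4.8133 [wait]  node(1,1) S=160.8456 payoff=0.0000 vs cont=1.1442 → 1.1442 [wait]  ⇒ S*(1)=-
t_0: node(0,0) S=144.5000 payoff=0.0000 vs cont=3.0373 → 3.0373 [wait]  ⇒ S*(0)=-

price = 3.0373
boundary = - - - - - - 75.9662 84.5593
tree:
3.0373
4.8133 1.1442
7.4684 1.9843 0.2475
11.2936 3.3948 0.4791 0.0000
16.5431 5.7074 0.9275 0.0000 0.0000
23.2869 9.3751 1.7955 0.0000 0.0000 0.0000
31.1838 14.9092 3.4758 0.0000 0.0000 0.0000 0.0000
38.9037 22.5907 6.7286 0.0000 0.0000 0.0000 0.0000 0.0000
45.8391 31.1838 13.0255 0.0000 0.0000 0.0000 0.0000 0.0000 0.0000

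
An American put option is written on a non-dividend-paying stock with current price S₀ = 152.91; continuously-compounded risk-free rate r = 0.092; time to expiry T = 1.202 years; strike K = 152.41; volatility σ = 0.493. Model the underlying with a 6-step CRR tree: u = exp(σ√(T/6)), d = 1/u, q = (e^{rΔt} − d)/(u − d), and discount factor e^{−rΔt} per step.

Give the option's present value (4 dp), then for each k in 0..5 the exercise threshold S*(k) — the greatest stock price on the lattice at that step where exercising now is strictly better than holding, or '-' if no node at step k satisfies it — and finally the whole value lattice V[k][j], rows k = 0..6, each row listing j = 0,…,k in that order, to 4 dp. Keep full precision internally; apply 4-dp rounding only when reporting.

Δt=0.20033  u=1.24690  d=0.80199  q=0.48687  discount=0.98174
step 6 (expiry): payoffs max(K−S,0) = 111.7238 89.1528 54.0603 0.0000 0.0000 0.0000 0.0000
step 5: (k=5,j=0): S=50.7316, (K−S)⁺=101.6784, hold=98.8951 ⇒ V=101.6784 exercise | (k=5,j=1): S=78.8754, (K−S)⁺=73.5346, hold=70.7513 ⇒ V=73.5346 exercise | (k=5,j=2): S=122.6322, (K−S)⁺=29.7778, hold=27.2335 ⇒ V=29.7778 exercise | (k=5,j=3): S=190.6634, (K−S)⁺=0.0000, hold=0.0000 ⇒ V=0.0000 continue | (k=5,j=4): S=296.4354, (K−S)⁺=0.0000, hold=0.0000 ⇒ V=0.0000 continue | (k=5,j=5): S=460.8853, (K−S)⁺=0.0000, hold=0.0000 ⇒ V=0.0000 continue  boundary S*=122.6322
step 4: (k=4,j=0): S=63.2572, (K−S)⁺=89.1528, hold=86.3695 ⇒ V=89.1528 exercise | (k=4,j=1): S=98.3497, (K−S)⁺=54.0603, hold=51.2770 ⇒ V=54.0603 exercise | (k=4,j=2): S=152.9100, (K−S)⁺=0.0000, hold=15.0009 ⇒ V=15.0009 continue | (k=4,j=3): S=237.7380, (K−S)⁺=0.0000, hold=0.0000 ⇒ V=0.0000 continue | (k=4,j=4): S=369.6251, (K−S)⁺=0.0000, hold=0.0000 ⇒ V=0.0000 continue  boundary S*=98.3497
step 3: (k=3,j=0): S=78.8754, (K−S)⁺=73.5346, hold=70.7513 ⇒ V=73.5346 exercise | (k=3,j=1): S=122.6322, (K−S)⁺=29.7778, hold=34.4036 ⇒ V=34.4036 continue | (k=3,j=2): S=190.6634, (K−S)⁺=0.0000, hold=7.5569 ⇒ V=7.5569 continue | (k=3,j=3): S=296.4354, (K−S)⁺=0.0000, hold=0.0000 ⇒ V=0.0000 continue  boundary S*=78.8754
step 2: (k=2,j=0): S=98.3497, (K−S)⁺=54.0603, hold=53.4880 ⇒ V=54.0603 exercise | (k=2,j=1): S=152.9100, (K−S)⁺=0.0000, hold=20.9432 ⇒ V=20.9432 continue | (k=2,j=2): S=237.7380, (K−S)⁺=0.0000, hold=3.8069 ⇒ V=3.8069 continue  boundary S*=98.3497
step 1: (k=1,j=0): S=122.6322, (K−S)⁺=29.7778, hold=37.2439 ⇒ V=37.2439 continue | (k=1,j=1): S=190.6634, (K−S)⁺=0.0000, hold=12.3700 ⇒ V=12.3700 continue  boundary S*=-
step 0: (k=0,j=0): S=152.9100, (K−S)⁺=0.0000, hold=24.6746 ⇒ V=24.6746 continue  boundary S*=-

price = 24.6746
boundary = - - 98.3497 78.8754 98.3497 122.6322
tree:
24.6746
37.2439 12.3700
54.0603 20.9432 3.8069
73.5346 34.4036 7.5569 0.0000
89.1528 54.0603 15.0009 0.0000 0.0000
101.6784 73.5346 29.7778 0.0000 0.0000 0.0000
111.7238 89.1528 54.0603 0.0000 0.0000 0.0000 0.0000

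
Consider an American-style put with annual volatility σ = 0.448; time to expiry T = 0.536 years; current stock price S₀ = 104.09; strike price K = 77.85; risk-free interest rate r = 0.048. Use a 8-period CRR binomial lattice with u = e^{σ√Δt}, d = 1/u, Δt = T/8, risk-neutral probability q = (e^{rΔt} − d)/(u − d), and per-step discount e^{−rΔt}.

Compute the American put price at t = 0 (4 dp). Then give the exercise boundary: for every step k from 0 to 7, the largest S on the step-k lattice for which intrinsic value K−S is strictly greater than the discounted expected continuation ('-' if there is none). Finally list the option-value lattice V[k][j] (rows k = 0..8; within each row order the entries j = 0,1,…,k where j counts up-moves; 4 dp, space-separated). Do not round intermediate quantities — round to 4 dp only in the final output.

Δt=0.06700  u=1.12295  d=0.89051  q=0.48490  discount=0.99679
step 8 (expiry): payoffs max(K−S,0) = 36.6861 25.9414 12.3920 0.0000 0.0000 0.0000 0.0000 0.0000 0.0000
step 7: (k=7,j=0): S=46.2251, (K−S)⁺=31.6249, hold=31.3750 ⇒ V=31.6249 exercise | (k=7,j=1): S=58.2909, (K−S)⁺=19.5591, hold=19.3091 ⇒ V=19.5591 exercise | (k=7,j=2): S=73.5062, (K−S)⁺=4.3438, hold=6.3626 ⇒ V=6.3626 continue | (k=7,j=3): S=92.6931, (K−S)⁺=0.0000, hold=0.0000 ⇒ V=0.0000 continue | (k=7,j=4): S=116.8882, (K−S)⁺=0.0000, hold=0.0000 ⇒ V=0.0000 continue | (k=7,j=5): S=147.3988, (K−S)⁺=0.0000, hold=0.0000 ⇒ V=0.0000 continue | (k=7,j=6): S=185.8734, (K−S)⁺=0.0000, hold=0.0000 ⇒ V=0.0000 continue | (k=7,j=7): S=234.3907, (K−S)⁺=0.0000, hold=0.0000 ⇒ V=0.0000 continue  boundary S*=58.2909
step 6: (k=6,j=0): S=51.9086, (K−S)⁺=25.9414, hold=25.6914 ⇒ V=25.9414 exercise | (k=6,j=1): S=65.4580, (K−S)⁺=12.3920, hold=13.1179 ⇒ V=13.1179 continue | (k=6,j=2): S=82.5440, (K−S)⁺=0.0000, hold=3.2669 ⇒ V=3.2669 continue | (k=6,j=3): S=104.0900, (K−S)⁺=0.0000, hold=0.0000 ⇒ V=0.0000 continue | (k=6,j=4): S=131.2600, (K−S)⁺=0.0000, hold=0.0000 ⇒ V=0.0000 continue | (k=6,j=5): S=165.5219, (K−S)⁺=0.0000, hold=0.0000 ⇒ V=0.0000 continue | (k=6,j=6): S=208.7271, (K−S)⁺=0.0000, hold=0.0000 ⇒ V=0.0000 continue  boundary S*=51.9086
step 5: (k=5,j=0): S=58.2909, (K−S)⁺=19.5591, hold=19.6600 ⇒ V=19.6600 continue | (k=5,j=1): S=73.5062, (K−S)⁺=4.3438, hold=8.3143 ⇒ V=8.3143 continue | (k=5,j=2): S=92.6931, (K−S)⁺=0.0000, hold=1.6774 ⇒ V=1.6774 continue | (k=5,j=3): S=116.8882, (K−S)⁺=0.0000, hold=0.0000 ⇒ V=0.0000 continue | (k=5,j=4): S=147.3988, (K−S)⁺=0.0000, hold=0.0000 ⇒ V=0.0000 continue | (k=5,j=5): S=185.8734, (K−S)⁺=0.0000, hold=0.0000 ⇒ V=0.0000 continue  boundary S*=-
step 4: (k=4,j=0): S=65.4580, (K−S)⁺=12.3920, hold=14.1130 ⇒ V=14.1130 continue | (k=4,j=1): S=82.5440, (K−S)⁺=0.0000, hold=5.0797 ⇒ V=5.0797 continue | (k=4,j=2): S=104.0900, (K−S)⁺=0.0000, hold=0.8612 ⇒ V=0.8612 continue | (k=4,j=3): S=131.2600, (K−S)⁺=0.0000, hold=0.0000 ⇒ V=0.0000 continue | (k=4,j=4): S=165.5219, (K−S)⁺=0.0000, hold=0.0000 ⇒ V=0.0000 continue  boundary S*=-
step 3: (k=3,j=0): S=73.5062, (K−S)⁺=4.3438, hold=9.7015 ⇒ V=9.7015 continue | (k=3,j=1): S=92.6931, (K−S)⁺=0.0000, hold=3.0244 ⇒ V=3.0244 continue | (k=3,j=2): S=116.8882, (K−S)⁺=0.0000, hold=0.4422 ⇒ V=0.4422 continue | (k=3,j=3): S=147.3988, (K−S)⁺=0.0000, hold=0.0000 ⇒ V=0.0000 continue  boundary S*=-
step 2: (k=2,j=0): S=82.5440, (K−S)⁺=0.0000, hold=6.4430 ⇒ V=6.4430 continue | (k=2,j=1): S=104.0900, (K−S)⁺=0.0000, hold=1.7666 ⇒ V=1.7666 continue | (k=2,j=2): S=131.2600, (K−S)⁺=0.0000, hold=0.2270 ⇒ V=0.2270 continue  boundary S*=-
step 1: (k=1,j=0): S=92.6931, (K−S)⁺=0.0000, hold=4.1620 ⇒ V=4.1620 continue | (k=1,j=1): S=116.8882, (K−S)⁺=0.0000, hold=1.0168 ⇒ V=1.0168 continue  boundary S*=-
step 0: (k=0,j=0): S=104.0900, (K−S)⁺=0.0000, hold=2.6284 ⇒ V=2.6284 continue  boundary S*=-

price = 2.6284
boundary = - - - - - - 51.9086 58.2909
tree:
2.6284
4.1620 1.0168
6.4430 1.7666 0.2270
9.7015 3.0244 0.4422 0.0000
14.1130 5.0797 0.8612 0.0000 0.0000
19.6600 8.3143 1.6774 0.0000 0.0000 0.0000
25.9414 13.1179 3.2669 0.0000 0.0000 0.0000 0.0000
31.6249 19.5591 6.3626 0.0000 0.0000 0.0000 0.0000 0.0000
36.6861 25.9414 12.3920 0.0000 0.0000 0.0000 0.0000 0.0000 0.0000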